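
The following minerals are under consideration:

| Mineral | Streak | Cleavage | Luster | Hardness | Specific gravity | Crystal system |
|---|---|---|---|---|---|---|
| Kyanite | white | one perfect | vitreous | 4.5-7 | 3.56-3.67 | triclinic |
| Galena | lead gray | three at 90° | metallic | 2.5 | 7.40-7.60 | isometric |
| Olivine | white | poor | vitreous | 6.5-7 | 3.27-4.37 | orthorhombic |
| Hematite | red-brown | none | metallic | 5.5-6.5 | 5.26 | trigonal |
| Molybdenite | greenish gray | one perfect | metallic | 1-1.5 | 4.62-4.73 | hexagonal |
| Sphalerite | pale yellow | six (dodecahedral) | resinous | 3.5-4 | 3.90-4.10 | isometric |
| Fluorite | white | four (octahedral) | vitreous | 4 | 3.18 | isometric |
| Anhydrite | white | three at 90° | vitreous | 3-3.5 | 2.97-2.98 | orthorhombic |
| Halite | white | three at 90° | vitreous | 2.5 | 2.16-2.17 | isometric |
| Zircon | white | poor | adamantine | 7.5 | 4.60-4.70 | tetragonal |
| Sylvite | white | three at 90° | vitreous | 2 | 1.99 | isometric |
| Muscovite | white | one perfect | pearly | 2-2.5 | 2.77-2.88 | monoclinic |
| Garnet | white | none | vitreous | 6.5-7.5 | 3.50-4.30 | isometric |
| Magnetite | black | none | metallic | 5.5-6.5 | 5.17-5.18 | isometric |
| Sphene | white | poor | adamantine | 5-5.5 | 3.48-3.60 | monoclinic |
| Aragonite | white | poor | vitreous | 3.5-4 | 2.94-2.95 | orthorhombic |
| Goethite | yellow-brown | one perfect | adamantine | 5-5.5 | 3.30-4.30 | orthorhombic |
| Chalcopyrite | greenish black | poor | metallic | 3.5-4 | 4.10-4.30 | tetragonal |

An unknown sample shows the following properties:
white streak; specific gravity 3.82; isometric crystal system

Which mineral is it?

Garnet

White streak — Kyanite, Olivine, Fluorite, Anhydrite, Halite, Zircon, Sylvite, Muscovite, Garnet, Sphene, Aragonite remain.
Specific gravity 3.82 — leaves Olivine, Garnet.
Isometric crystal system rules out Olivine.
The only mineral consistent with every observation is Garnet.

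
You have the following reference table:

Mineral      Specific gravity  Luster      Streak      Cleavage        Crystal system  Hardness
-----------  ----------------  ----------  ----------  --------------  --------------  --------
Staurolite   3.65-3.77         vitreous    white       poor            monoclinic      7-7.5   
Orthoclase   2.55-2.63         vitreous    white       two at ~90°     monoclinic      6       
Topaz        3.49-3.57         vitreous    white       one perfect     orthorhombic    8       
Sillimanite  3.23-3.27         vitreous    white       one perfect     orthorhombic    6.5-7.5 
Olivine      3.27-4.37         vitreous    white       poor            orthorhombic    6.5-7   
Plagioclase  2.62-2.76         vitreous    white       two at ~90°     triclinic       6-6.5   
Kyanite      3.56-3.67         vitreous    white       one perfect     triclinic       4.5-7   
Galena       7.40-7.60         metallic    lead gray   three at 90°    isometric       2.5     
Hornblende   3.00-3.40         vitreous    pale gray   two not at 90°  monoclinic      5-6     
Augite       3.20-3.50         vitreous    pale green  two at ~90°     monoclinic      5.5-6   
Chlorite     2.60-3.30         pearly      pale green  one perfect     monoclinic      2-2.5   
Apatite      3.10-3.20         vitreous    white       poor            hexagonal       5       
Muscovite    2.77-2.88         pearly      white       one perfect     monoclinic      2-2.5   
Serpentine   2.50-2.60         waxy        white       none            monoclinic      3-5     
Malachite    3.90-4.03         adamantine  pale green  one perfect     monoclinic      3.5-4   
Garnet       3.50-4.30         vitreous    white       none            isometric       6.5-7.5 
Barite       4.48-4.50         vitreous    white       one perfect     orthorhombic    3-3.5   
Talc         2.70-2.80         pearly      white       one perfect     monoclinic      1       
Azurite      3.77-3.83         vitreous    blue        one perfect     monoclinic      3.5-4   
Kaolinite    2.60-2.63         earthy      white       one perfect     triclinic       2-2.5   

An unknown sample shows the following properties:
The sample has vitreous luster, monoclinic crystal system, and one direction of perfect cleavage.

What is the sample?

Azurite

Vitreous luster — narrows the field to Staurolite, Orthoclase, Topaz, Sillimanite, Olivine, Plagioclase, Kyanite, Hornblende, Augite, Apatite, Garnet, Barite, Azurite.
Monoclinic crystal system — leaves Staurolite, Orthoclase, Hornblende, Augite, Azurite.
One direction of perfect cleavage — Azurite remains.
Azurite is the sole remaining match.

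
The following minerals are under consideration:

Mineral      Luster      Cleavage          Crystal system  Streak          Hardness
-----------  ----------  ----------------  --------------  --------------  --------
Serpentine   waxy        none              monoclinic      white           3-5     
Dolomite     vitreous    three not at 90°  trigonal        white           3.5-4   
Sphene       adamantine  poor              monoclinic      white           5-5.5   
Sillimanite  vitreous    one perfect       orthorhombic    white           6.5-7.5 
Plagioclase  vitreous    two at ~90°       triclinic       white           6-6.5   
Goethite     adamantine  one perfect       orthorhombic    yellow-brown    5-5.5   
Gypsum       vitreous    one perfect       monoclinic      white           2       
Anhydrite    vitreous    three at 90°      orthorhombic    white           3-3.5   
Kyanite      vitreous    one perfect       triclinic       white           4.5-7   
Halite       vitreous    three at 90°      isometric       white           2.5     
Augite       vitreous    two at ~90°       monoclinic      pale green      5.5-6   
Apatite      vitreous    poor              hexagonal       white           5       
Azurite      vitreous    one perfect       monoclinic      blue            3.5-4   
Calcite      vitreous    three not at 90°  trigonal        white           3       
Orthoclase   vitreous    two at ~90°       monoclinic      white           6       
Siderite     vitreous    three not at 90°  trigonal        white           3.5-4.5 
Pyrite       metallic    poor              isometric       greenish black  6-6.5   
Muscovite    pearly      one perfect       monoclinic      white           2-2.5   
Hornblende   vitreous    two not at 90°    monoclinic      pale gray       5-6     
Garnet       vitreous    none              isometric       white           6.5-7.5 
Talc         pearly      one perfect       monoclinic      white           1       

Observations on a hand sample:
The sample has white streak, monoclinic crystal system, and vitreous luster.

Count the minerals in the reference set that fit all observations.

White streak eliminates Goethite, Augite, Azurite, Pyrite, Hornblende.
Monoclinic crystal system: leaves Serpentine, Sphene, Gypsum, Orthoclase, Muscovite, Talc.
Vitreous luster: only Gypsum, Orthoclase remain.
The minerals that satisfy all observations are Gypsum, Orthoclase.
That is 2 minerals.

2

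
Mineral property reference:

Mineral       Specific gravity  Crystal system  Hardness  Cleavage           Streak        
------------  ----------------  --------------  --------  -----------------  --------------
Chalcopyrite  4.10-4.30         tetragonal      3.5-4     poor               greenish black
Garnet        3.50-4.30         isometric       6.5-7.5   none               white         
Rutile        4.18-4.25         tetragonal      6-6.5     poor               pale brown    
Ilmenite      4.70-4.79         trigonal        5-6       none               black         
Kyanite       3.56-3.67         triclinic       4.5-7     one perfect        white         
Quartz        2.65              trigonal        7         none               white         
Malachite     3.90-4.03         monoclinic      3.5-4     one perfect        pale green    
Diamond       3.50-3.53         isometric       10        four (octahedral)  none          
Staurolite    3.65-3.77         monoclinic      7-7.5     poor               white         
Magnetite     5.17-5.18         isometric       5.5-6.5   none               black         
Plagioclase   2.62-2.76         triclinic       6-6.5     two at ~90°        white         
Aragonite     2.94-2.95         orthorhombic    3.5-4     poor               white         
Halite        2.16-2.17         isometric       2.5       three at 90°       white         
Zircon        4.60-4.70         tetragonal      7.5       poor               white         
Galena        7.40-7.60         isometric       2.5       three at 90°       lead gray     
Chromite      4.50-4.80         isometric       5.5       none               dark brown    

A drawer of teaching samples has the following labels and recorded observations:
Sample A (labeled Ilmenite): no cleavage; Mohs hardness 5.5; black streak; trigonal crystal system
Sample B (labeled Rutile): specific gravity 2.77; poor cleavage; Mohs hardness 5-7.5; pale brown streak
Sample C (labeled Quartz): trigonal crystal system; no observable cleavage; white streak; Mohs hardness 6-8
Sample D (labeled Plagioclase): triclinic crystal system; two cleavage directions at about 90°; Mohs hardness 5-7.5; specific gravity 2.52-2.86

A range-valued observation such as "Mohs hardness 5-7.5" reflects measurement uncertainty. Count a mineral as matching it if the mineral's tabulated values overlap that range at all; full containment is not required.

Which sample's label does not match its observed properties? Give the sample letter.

B

Sample A: observations are consistent with Ilmenite.
Sample B: specific gravity 2.77 is outside the reference for Rutile (SG 4.18-4.25) — mislabeled.
Sample C: observations are consistent with Quartz.
Sample D: observations are consistent with Plagioclase.
Only sample B is inconsistent with its label.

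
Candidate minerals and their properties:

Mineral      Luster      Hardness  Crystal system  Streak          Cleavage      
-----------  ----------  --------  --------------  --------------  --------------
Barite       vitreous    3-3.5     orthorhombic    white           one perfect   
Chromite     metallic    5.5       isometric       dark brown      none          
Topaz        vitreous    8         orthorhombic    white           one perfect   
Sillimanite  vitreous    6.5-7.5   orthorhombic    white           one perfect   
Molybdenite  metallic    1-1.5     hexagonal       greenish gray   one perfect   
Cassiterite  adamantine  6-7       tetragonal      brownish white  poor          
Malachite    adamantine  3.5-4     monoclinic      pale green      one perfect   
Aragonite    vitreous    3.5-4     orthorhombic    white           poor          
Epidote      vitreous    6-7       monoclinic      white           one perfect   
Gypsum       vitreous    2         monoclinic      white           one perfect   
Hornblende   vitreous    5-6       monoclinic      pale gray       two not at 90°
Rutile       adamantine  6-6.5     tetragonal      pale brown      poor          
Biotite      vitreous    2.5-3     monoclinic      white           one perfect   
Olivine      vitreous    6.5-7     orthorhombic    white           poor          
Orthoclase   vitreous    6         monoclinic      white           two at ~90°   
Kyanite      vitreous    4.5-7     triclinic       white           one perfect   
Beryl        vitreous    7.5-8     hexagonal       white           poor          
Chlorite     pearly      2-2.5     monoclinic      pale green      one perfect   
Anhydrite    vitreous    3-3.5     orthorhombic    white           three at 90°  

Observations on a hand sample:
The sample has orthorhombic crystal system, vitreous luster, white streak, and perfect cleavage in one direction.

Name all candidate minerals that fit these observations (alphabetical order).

Barite, Sillimanite, Topaz

Orthorhombic crystal system — leaves Barite, Topaz, Sillimanite, Aragonite, Olivine, Anhydrite.
Vitreous luster — no further eliminations.
White streak — consistent with all remaining minerals.
Perfect cleavage in one direction eliminates Aragonite, Olivine, Anhydrite.
Remaining candidates: Barite, Sillimanite, Topaz.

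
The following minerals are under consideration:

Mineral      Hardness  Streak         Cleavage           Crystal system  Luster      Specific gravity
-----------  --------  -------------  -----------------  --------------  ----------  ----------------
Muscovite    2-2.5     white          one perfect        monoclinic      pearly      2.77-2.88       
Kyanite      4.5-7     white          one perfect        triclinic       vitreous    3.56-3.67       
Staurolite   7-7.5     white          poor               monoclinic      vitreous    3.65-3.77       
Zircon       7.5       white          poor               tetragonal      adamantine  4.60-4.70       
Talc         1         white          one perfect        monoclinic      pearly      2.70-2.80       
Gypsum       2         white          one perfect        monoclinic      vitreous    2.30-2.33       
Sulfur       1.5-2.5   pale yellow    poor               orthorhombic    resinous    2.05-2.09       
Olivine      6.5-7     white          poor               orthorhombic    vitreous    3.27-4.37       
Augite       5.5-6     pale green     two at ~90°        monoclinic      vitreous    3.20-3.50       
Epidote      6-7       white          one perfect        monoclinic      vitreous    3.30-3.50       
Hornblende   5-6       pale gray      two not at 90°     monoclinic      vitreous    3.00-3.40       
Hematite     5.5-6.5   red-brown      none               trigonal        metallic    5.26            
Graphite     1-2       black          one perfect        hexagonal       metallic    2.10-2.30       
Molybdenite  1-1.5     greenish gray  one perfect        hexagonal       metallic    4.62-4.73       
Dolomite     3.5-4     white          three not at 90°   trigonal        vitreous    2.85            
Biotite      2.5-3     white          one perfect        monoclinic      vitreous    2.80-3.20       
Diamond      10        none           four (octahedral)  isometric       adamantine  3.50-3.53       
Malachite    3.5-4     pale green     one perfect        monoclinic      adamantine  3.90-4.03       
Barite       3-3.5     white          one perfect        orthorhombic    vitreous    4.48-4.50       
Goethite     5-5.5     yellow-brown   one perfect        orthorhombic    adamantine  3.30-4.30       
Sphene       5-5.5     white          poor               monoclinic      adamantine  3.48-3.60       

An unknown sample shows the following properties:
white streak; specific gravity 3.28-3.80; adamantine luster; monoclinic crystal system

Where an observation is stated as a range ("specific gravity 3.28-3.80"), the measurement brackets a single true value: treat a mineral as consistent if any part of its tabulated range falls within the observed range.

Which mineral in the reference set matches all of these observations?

White streak: only Muscovite, Kyanite, Staurolite, Zircon, Talc, Gypsum, Olivine, Epidote, Dolomite, Biotite, Barite, Sphene remain.
Specific gravity 3.28-3.80: Kyanite, Staurolite, Olivine, Epidote, Sphene remain.
Adamantine luster: leaves Sphene.
Monoclinic crystal system: all remaining candidates fit.
Only Sphene satisfies all observations.

Sphene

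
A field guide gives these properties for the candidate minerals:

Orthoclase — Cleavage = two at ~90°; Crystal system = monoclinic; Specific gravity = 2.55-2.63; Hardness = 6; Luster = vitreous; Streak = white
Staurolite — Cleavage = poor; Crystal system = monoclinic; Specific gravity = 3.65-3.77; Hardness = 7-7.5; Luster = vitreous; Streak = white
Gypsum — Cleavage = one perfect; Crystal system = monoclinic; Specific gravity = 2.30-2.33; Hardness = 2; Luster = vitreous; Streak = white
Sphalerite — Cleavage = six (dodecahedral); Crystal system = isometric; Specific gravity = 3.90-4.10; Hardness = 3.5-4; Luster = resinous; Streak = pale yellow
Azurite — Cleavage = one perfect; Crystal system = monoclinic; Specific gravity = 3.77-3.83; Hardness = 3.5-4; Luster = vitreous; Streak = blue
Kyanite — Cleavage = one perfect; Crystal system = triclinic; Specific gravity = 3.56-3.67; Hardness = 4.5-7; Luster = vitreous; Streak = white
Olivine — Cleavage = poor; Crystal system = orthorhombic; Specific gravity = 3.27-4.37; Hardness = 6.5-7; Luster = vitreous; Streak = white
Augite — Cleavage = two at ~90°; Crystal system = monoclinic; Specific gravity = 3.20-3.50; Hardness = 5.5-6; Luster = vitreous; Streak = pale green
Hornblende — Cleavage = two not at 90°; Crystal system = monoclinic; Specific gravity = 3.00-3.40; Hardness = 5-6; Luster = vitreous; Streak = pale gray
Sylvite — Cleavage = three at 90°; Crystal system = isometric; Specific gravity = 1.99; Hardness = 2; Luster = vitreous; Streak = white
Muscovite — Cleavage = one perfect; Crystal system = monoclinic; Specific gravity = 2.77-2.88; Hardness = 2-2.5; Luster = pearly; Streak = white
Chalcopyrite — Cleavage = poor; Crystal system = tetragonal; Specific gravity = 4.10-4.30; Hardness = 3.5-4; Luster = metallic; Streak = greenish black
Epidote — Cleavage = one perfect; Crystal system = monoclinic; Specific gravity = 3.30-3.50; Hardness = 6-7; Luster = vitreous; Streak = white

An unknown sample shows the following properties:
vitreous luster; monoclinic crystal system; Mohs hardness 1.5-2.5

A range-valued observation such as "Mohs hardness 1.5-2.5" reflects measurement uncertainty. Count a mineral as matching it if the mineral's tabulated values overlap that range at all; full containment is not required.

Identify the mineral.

Gypsum

Vitreous luster eliminates Sphalerite, Muscovite, Chalcopyrite.
Monoclinic crystal system is inconsistent with Kyanite, Olivine, Sylvite.
Mohs hardness 1.5-2.5 — only Gypsum remains.
Gypsum is the sole remaining match.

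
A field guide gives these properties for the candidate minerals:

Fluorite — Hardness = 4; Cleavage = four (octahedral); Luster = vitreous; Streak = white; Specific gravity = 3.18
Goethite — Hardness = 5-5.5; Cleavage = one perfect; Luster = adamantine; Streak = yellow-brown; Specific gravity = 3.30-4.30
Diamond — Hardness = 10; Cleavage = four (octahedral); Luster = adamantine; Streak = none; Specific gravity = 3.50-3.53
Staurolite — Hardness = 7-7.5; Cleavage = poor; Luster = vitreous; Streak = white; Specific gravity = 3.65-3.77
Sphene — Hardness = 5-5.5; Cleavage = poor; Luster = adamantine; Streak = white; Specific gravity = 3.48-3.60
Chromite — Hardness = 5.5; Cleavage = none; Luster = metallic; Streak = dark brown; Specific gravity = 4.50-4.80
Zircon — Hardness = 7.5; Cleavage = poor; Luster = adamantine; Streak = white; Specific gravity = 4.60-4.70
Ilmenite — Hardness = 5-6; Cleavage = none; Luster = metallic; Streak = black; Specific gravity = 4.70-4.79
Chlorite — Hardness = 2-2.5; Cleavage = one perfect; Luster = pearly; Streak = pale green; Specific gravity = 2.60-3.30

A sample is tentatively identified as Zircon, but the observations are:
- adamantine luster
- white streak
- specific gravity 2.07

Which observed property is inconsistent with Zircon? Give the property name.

specific gravity

Adamantine luster: Zircon has adamantine luster — within range.
White streak: Zircon has white streak — within range.
Specific gravity 2.07: Zircon has SG 4.60-4.70 — does not match.
Everything matches except the specific gravity.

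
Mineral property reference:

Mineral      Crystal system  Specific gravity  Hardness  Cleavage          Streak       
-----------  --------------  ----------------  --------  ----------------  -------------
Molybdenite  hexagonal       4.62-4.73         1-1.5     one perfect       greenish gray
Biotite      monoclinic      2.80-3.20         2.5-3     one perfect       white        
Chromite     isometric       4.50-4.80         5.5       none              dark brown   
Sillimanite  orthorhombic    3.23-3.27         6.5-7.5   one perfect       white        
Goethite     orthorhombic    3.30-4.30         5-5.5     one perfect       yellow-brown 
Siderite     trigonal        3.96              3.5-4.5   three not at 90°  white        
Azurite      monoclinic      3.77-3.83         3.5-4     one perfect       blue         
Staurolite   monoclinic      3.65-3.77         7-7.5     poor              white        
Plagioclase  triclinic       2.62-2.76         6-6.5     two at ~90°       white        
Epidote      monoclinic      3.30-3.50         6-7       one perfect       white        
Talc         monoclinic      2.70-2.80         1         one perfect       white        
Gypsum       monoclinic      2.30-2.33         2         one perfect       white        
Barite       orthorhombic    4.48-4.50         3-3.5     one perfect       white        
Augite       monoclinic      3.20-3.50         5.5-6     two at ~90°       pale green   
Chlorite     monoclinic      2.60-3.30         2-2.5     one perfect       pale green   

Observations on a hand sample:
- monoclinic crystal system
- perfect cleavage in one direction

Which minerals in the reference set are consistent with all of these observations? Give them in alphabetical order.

Monoclinic crystal system: narrows the field to Biotite, Azurite, Staurolite, Epidote, Talc, Gypsum, Augite, Chlorite.
Perfect cleavage in one direction is inconsistent with Staurolite, Augite.
Consistent with every observation: Azurite, Biotite, Chlorite, Epidote, Gypsum, Talc.

Azurite, Biotite, Chlorite, Epidote, Gypsum, Talc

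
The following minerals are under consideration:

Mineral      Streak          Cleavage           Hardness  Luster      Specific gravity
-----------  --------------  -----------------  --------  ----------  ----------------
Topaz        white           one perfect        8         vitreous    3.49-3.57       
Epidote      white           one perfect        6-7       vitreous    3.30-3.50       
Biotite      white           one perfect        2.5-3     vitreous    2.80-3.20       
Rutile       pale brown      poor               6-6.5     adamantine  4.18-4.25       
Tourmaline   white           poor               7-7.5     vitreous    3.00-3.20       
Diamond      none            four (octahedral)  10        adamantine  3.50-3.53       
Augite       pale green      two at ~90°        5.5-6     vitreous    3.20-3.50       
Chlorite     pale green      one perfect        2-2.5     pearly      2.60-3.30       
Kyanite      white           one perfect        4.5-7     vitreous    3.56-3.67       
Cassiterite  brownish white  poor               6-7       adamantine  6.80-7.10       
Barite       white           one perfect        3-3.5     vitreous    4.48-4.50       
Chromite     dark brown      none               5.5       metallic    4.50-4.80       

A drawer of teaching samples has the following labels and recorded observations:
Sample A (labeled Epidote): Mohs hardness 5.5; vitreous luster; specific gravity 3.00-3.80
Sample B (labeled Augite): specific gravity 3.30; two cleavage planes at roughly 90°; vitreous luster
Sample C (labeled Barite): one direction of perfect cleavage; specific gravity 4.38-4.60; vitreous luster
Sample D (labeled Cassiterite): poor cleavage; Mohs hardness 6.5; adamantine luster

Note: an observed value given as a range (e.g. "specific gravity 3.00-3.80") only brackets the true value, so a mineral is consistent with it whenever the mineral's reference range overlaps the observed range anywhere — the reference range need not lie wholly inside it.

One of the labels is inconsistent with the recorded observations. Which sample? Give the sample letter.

Sample A: Epidote has hardness 6-7, but the record shows Mohs hardness 5.5 — this label is wrong.
Sample B: every observation is compatible with the reference values for Augite.
Sample C: every observation is compatible with the reference values for Barite.
Sample D: every observation is compatible with the reference values for Cassiterite.
Only sample A is inconsistent with its label.

A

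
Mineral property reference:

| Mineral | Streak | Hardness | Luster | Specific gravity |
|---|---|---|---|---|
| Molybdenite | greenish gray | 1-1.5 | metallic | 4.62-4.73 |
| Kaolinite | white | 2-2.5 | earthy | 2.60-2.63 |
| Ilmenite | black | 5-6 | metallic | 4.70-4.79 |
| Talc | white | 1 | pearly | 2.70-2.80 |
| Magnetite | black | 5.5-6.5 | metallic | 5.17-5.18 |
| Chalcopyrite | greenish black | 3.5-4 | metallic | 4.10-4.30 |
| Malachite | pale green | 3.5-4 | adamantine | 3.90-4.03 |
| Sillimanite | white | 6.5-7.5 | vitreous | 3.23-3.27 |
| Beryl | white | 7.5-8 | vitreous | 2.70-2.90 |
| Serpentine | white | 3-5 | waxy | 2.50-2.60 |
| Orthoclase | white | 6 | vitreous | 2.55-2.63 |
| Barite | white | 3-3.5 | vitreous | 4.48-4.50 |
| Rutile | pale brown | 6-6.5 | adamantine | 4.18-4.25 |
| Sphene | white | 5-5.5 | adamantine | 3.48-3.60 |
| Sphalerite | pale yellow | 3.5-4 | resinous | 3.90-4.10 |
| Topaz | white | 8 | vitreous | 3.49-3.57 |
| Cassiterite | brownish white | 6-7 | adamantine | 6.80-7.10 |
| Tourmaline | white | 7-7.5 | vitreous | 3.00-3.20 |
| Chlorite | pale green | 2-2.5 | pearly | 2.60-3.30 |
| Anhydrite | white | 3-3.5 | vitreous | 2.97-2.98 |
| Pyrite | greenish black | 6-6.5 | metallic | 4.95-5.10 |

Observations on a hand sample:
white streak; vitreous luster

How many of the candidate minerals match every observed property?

White streak: leaves Kaolinite, Talc, Sillimanite, Beryl, Serpentine, Orthoclase, Barite, Sphene, Topaz, Tourmaline, Anhydrite.
Vitreous luster eliminates Kaolinite, Talc, Serpentine, Sphene.
The minerals that satisfy all observations are Anhydrite, Barite, Beryl, Orthoclase, Sillimanite, Topaz, Tourmaline.
That is 7 minerals.

7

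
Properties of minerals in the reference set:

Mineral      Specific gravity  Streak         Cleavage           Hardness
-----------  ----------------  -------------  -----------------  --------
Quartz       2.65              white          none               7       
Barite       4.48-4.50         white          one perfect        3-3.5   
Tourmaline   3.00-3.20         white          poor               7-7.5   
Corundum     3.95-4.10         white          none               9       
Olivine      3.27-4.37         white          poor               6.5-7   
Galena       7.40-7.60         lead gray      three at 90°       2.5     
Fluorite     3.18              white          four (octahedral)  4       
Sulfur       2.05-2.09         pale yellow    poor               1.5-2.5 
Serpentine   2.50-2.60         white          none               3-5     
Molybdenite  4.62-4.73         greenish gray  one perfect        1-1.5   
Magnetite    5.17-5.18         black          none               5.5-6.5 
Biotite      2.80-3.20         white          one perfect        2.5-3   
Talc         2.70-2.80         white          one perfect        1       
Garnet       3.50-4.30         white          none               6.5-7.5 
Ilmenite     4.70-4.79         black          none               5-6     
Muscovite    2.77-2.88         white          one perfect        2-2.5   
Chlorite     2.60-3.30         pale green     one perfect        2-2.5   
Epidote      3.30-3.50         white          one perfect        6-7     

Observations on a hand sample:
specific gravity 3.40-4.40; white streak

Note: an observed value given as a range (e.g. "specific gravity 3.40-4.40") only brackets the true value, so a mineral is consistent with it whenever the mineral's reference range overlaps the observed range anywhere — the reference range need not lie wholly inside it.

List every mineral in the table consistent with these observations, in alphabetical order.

Corundum, Epidote, Garnet, Olivine

Specific gravity 3.40-4.40 — Corundum, Olivine, Garnet, Epidote remain.
White streak — no further eliminations.
Consistent with every observation: Corundum, Epidote, Garnet, Olivine.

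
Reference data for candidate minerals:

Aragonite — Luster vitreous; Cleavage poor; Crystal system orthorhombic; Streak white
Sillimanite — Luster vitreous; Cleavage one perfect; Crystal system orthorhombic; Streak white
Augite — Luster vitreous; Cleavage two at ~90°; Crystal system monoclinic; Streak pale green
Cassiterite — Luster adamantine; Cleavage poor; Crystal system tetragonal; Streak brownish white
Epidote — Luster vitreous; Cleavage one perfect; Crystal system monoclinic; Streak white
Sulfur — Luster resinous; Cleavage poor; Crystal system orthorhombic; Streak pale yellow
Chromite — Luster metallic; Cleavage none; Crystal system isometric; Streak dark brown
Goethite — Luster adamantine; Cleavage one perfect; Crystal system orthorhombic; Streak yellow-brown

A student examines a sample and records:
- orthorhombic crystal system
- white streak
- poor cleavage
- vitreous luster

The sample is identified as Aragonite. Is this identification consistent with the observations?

Orthorhombic crystal system — matches Aragonite (orthorhombic system).
White streak — matches Aragonite (white streak).
Poor cleavage — matches Aragonite (cleavage poor).
Vitreous luster — matches Aragonite (vitreous luster).
All observations are consistent with the tabulated values for Aragonite.

Consistent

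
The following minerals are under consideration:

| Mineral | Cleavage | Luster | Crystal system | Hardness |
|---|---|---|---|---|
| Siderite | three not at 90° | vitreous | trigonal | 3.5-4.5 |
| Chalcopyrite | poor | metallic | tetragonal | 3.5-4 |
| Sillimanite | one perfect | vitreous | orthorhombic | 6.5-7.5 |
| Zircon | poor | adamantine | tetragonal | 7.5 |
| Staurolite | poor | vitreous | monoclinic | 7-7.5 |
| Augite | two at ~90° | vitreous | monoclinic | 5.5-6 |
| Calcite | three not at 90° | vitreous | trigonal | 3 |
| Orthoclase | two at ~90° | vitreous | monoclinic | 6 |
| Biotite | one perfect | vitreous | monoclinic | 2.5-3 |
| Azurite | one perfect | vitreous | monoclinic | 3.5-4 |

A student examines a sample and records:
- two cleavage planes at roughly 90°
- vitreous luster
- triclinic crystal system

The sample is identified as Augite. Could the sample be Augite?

No

Two cleavage planes at roughly 90° — consistent with Augite (cleavage two at ~90°).
Vitreous luster — consistent with Augite (vitreous luster).
Triclinic crystal system — Augite has monoclinic system; which does not match.
Crystal system alone is enough to reject Augite.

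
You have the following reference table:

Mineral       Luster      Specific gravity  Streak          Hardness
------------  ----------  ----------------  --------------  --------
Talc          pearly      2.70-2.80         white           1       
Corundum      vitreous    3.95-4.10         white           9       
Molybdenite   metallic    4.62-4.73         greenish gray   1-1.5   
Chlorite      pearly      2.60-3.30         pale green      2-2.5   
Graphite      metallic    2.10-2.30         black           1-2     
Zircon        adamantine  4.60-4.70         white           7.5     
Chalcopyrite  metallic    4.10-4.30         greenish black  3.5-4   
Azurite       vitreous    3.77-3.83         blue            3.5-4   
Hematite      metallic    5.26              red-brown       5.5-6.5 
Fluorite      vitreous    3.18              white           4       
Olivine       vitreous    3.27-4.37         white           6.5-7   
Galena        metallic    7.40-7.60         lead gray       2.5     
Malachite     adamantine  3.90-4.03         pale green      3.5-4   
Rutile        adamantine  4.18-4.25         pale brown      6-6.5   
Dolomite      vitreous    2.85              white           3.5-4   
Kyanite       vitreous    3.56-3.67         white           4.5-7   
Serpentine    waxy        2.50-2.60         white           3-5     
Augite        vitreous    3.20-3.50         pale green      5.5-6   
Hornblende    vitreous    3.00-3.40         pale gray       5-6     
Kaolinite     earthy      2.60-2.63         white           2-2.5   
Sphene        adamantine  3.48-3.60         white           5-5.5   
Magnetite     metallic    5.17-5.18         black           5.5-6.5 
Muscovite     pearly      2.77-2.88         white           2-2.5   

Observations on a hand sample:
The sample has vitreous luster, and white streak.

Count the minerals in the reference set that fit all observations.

5

Vitreous luster — narrows the field to Corundum, Azurite, Fluorite, Olivine, Dolomite, Kyanite, Augite, Hornblende.
White streak excludes Azurite, Augite, Hornblende.
Remaining candidates: Corundum, Dolomite, Fluorite, Kyanite, Olivine.
That is 5 minerals.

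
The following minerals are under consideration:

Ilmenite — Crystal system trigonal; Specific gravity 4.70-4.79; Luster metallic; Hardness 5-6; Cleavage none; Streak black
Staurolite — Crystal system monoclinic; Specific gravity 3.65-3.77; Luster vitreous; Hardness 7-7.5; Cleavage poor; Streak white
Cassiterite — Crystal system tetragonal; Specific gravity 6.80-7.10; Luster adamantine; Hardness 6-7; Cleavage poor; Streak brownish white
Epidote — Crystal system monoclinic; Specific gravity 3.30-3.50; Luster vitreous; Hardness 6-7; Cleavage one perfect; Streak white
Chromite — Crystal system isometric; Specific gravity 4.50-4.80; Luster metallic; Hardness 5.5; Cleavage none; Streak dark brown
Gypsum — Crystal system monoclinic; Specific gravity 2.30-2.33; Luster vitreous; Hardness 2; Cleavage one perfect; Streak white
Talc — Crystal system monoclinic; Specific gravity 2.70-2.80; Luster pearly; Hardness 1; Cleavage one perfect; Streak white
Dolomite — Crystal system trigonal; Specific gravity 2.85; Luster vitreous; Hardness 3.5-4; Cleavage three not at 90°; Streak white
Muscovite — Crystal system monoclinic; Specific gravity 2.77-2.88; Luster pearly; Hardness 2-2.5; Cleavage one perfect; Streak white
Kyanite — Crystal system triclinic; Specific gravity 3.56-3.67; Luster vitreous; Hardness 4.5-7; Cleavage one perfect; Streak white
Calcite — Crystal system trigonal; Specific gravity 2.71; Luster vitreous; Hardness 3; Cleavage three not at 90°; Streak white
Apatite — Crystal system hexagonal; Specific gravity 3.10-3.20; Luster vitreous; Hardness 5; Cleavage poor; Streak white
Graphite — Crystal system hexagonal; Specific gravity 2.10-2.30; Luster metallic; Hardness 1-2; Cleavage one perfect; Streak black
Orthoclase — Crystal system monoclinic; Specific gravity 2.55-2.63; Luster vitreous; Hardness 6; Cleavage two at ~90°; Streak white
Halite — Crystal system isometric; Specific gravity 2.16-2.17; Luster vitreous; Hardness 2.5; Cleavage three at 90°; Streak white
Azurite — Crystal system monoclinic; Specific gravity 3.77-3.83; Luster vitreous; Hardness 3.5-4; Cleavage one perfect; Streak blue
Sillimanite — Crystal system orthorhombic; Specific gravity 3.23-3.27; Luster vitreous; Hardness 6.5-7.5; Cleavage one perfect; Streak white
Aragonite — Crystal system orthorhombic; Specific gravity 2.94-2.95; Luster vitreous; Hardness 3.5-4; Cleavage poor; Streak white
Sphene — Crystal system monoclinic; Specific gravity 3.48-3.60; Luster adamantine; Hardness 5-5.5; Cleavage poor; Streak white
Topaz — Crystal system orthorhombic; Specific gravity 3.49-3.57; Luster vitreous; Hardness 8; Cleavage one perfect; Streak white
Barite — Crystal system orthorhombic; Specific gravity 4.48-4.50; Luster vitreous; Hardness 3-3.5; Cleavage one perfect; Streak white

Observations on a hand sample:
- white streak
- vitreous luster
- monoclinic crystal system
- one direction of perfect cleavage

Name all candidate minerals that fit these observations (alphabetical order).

Epidote, Gypsum

White streak rules out Ilmenite, Cassiterite, Chromite, Graphite, Azurite.
Vitreous luster rules out Talc, Muscovite, Sphene.
Monoclinic crystal system — only Staurolite, Epidote, Gypsum, Orthoclase remain.
One direction of perfect cleavage excludes Staurolite, Orthoclase.
Remaining candidates: Epidote, Gypsum.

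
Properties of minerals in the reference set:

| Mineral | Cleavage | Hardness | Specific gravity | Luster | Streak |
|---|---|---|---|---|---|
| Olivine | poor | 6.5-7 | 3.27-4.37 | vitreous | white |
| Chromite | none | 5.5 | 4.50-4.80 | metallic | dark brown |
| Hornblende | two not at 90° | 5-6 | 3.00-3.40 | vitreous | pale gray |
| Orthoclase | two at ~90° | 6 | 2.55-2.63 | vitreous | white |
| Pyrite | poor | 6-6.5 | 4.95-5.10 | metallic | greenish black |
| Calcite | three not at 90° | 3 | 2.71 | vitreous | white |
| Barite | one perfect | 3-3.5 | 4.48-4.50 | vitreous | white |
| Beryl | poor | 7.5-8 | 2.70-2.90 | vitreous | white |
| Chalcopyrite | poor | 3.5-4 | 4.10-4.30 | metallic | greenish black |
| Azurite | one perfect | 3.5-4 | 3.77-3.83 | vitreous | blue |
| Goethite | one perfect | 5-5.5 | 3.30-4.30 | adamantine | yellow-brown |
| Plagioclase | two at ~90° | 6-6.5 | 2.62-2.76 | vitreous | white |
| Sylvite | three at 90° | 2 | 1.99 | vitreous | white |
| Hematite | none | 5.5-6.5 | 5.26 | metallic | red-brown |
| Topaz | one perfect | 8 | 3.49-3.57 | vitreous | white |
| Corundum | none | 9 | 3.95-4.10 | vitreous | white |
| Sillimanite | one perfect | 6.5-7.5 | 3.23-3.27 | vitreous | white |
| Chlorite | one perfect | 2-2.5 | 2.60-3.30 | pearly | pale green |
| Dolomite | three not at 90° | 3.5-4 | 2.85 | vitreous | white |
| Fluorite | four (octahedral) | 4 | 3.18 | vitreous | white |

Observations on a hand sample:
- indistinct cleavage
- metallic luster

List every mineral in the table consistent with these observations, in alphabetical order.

Chalcopyrite, Pyrite

Indistinct cleavage — Olivine, Pyrite, Beryl, Chalcopyrite remain.
Metallic luster excludes Olivine, Beryl.
Consistent with every observation: Chalcopyrite, Pyrite.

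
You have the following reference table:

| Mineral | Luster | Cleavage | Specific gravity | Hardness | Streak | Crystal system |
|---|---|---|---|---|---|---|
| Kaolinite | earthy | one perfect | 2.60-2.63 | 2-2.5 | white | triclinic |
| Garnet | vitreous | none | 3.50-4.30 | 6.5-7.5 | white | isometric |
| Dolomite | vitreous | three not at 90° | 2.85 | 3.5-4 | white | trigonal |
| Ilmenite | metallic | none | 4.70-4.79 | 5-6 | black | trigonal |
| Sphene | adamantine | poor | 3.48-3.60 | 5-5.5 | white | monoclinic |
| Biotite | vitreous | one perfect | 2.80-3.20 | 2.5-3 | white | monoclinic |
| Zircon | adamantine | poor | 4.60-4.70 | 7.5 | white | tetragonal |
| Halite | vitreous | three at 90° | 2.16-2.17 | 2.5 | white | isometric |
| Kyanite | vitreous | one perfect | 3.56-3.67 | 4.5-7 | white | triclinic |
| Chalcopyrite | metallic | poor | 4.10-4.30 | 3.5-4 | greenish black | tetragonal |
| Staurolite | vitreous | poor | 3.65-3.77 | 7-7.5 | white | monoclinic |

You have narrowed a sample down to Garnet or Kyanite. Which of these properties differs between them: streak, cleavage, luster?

cleavage

Streak: both white — same for both.
Cleavage: Garnet none, Kyanite one perfect — distinct.
Luster: both vitreous — same for both.
Only cleavage differs between Garnet and Kyanite among the listed tests.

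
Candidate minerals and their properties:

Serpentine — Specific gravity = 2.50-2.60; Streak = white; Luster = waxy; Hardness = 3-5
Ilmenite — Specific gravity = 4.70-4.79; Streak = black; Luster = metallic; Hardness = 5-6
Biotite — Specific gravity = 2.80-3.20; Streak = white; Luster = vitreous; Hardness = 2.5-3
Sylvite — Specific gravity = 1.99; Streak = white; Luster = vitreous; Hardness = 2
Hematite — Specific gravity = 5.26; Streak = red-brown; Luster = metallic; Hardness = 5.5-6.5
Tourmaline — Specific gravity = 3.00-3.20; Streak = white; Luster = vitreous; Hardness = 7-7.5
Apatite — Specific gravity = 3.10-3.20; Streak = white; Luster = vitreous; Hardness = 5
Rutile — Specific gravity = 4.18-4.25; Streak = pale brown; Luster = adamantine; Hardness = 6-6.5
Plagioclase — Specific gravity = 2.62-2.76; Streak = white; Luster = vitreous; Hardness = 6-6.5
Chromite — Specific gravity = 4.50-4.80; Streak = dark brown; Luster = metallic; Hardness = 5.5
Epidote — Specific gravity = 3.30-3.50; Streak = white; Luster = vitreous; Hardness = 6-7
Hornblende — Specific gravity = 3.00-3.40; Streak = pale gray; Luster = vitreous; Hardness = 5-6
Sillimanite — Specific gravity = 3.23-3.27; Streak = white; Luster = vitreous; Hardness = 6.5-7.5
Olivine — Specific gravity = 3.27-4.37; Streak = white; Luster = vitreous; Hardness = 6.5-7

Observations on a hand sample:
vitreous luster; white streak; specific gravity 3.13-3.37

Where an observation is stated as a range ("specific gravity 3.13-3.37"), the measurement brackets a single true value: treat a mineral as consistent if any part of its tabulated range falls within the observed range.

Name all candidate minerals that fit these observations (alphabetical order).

Apatite, Biotite, Epidote, Olivine, Sillimanite, Tourmaline

Vitreous luster eliminates Serpentine, Ilmenite, Hematite, Rutile, Chromite.
White streak excludes Hornblende.
Specific gravity 3.13-3.37 excludes Sylvite, Plagioclase.
Consistent with every observation: Apatite, Biotite, Epidote, Olivine, Sillimanite, Tourmaline.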